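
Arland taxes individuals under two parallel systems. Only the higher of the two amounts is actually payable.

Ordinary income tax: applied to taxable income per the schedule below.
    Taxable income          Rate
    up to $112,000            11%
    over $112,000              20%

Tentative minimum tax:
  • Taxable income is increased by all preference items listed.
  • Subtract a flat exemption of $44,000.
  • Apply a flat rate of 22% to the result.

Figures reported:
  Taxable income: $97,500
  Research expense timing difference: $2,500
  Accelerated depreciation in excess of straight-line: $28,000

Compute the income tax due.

$18,480

Tentative minimum tax:
  Adjusted income: $97,500 + $2,500 + $28,000 = $128,000
  Less exemption $44,000 → base $84,000
  $84,000 × 22% = $18,480

Ordinary income tax:
  $97,500 × 11% = $10,725

$18,480 > $10,725, so the tentative minimum tax is the binding amount.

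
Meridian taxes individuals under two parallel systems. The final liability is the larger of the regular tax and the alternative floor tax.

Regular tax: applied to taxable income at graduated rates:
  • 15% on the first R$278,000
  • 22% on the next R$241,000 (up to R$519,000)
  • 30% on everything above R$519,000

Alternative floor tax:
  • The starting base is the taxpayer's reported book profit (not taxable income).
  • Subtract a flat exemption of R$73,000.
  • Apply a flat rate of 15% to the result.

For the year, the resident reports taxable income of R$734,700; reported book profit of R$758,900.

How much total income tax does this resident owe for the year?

Alternative floor tax:
  Base (reported book profit): R$758,900
  Less exemption R$73,000 → base R$685,900
  R$685,900 × 15% = R$102,885

Regular tax:
  R$278,000 × 15% = R$41,700
  R$241,000 × 22% = R$53,020
  R$215,700 × 30% = R$64,710
  → R$159,430

R$159,430 > R$102,885, so the regular tax governs.

R$159,430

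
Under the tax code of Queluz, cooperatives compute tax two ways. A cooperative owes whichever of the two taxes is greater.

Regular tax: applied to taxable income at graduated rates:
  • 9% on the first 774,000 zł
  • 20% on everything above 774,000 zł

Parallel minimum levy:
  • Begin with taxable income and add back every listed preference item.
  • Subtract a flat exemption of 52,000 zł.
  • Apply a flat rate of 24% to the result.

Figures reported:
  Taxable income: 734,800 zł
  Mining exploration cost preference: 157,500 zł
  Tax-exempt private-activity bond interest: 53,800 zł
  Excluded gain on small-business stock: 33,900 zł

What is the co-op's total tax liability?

222,720 zł

Regular tax:
  734,800 zł × 9% = 66,132 zł

Parallel minimum levy:
  Adjusted income: 734,800 zł + 157,500 zł + 53,800 zł + 33,900 zł = 980,000 zł
  Less exemption 52,000 zł → base 928,000 zł
  928,000 zł × 24% = 222,720 zł

222,720 zł > 66,132 zł, so the parallel minimum levy is the binding amount.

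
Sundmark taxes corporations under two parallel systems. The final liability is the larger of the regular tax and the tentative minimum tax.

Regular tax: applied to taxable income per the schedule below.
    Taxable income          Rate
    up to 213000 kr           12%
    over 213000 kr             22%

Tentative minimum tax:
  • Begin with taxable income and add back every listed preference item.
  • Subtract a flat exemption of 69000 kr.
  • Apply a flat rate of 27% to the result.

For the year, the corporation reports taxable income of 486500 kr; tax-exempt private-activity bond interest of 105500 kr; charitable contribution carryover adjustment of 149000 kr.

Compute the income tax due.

181440 kr

Tentative minimum tax:
  Adjusted income: 486500 kr + 105500 kr + 149000 kr = 741000 kr
  Less exemption 69000 kr → base 672000 kr
  672000 kr × 27% = 181440 kr

Regular tax:
  213000 kr × 12% = 25560 kr
  273500 kr × 22% = 60170 kr
  → 85730 kr

181440 kr > 85730 kr, so the tentative minimum tax is the binding amount.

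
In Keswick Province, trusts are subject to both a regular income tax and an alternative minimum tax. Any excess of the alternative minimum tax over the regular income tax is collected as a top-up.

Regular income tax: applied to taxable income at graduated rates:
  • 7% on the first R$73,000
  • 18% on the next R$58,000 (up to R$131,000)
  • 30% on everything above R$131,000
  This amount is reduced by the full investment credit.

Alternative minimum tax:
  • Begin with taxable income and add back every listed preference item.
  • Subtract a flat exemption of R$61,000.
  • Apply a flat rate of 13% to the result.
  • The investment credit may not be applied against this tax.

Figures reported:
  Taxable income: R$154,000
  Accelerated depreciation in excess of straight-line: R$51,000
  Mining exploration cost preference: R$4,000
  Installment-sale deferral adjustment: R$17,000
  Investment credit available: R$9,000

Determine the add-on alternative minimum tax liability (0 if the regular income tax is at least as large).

R$8,000

Alternative minimum tax:
  Adjusted income: R$154,000 + R$51,000 + R$4,000 + R$17,000 = R$226,000
  Less exemption R$61,000 → base R$165,000
  R$165,000 × 13% = R$21,450

Regular income tax:
  R$73,000 × 7% = R$5,110
  R$58,000 × 18% = R$10,440
  R$23,000 × 30% = R$6,900
  → R$22,450
  Less investment credit R$9,000 → R$13,450

Excess of alternative minimum tax over regular income tax: R$21,450 − R$13,450 = R$8,000.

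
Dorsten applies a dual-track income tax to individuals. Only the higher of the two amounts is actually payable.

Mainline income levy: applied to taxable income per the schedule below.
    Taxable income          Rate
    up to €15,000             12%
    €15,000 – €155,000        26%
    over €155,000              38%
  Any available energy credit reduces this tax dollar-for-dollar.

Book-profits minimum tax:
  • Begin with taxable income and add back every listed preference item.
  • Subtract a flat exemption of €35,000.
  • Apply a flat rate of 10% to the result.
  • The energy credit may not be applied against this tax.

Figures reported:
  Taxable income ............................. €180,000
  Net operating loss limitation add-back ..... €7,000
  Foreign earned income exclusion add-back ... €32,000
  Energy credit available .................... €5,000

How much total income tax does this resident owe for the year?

Book-profits minimum tax:
  Adjusted income: €180,000 + €7,000 + €32,000 = €219,000
  Less exemption €35,000 → base €184,000
  €184,000 × 10% = €18,400

Mainline income levy:
  €15,000 × 12% = €1,800
  €140,000 × 26% = €36,400
  €25,000 × 38% = €9,500
  → €47,700
  Less energy credit €5,000 → €42,700

€42,700 > €18,400, so the mainline income levy governs.

€42,700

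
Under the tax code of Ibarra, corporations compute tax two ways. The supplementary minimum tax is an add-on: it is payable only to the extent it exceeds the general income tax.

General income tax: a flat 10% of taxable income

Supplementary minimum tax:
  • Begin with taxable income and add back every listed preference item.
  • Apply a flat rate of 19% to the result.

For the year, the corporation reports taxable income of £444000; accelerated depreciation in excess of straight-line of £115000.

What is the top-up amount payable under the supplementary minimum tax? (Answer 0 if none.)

General income tax:
  £444000 × 10% = £44400

Supplementary minimum tax:
  Adjusted income: £444000 + £115000 = £559000
  £559000 × 19% = £106210

Excess of supplementary minimum tax over general income tax: £106210 − £44400 = £61810.

£61810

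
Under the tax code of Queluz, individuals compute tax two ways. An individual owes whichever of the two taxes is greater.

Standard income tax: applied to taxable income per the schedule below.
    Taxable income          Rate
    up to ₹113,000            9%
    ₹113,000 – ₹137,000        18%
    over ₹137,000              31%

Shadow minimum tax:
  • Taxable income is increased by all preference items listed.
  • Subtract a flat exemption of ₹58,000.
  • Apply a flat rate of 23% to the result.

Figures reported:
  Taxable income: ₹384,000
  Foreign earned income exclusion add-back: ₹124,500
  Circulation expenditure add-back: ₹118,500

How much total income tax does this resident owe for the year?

₹130,870

Standard income tax:
  ₹113,000 × 9% = ₹10,170
  ₹24,000 × 18% = ₹4,320
  ₹247,000 × 31% = ₹76,570
  → ₹91,060

Shadow minimum tax:
  Adjusted income: ₹384,000 + ₹124,500 + ₹118,500 = ₹627,000
  Less exemption ₹58,000 → base ₹569,000
  ₹569,000 × 23% = ₹130,870

₹130,870 > ₹91,060, so the shadow minimum tax is the binding amount.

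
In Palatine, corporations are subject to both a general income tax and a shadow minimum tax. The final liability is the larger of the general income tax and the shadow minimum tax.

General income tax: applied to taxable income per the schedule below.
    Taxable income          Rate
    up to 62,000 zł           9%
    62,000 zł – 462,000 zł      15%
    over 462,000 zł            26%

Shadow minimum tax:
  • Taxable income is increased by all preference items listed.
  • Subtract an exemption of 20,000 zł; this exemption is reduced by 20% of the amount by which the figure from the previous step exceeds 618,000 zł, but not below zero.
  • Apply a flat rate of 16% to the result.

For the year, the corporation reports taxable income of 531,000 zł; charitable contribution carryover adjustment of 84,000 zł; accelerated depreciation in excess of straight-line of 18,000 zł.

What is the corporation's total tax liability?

98,560 zł

Shadow minimum tax:
  Adjusted income: 531,000 zł + 84,000 zł + 18,000 zł = 633,000 zł
  Exemption: 20,000 zł − 20% × (633,000 zł − 618,000 zł) = 20,000 zł − 3,000 zł = 17,000 zł
  Base: 633,000 zł − 17,000 zł = 616,000 zł
  616,000 zł × 16% = 98,560 zł

General income tax:
  62,000 zł × 9% = 5,580 zł
  400,000 zł × 15% = 60,000 zł
  69,000 zł × 26% = 17,940 zł
  → 83,520 zł

98,560 zł > 83,520 zł, so the shadow minimum tax is the binding amount.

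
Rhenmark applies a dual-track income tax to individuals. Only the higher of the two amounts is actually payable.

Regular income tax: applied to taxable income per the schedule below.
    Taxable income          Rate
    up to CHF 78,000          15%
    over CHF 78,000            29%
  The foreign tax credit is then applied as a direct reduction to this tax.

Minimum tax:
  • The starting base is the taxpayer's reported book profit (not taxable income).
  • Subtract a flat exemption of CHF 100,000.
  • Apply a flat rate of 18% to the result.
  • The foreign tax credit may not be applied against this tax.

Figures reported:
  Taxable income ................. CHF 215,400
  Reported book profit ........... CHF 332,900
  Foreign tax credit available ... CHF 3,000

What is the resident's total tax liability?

Regular income tax:
  CHF 78,000 × 15% = CHF 11,700
  CHF 137,400 × 29% = CHF 39,846
  → CHF 51,546
  Less foreign tax credit CHF 3,000 → CHF 48,546

Minimum tax:
  Base (reported book profit): CHF 332,900
  Less exemption CHF 100,000 → base CHF 232,900
  CHF 232,900 × 18% = CHF 41,922

CHF 48,546 > CHF 41,922, so the regular income tax governs.

CHF 48,546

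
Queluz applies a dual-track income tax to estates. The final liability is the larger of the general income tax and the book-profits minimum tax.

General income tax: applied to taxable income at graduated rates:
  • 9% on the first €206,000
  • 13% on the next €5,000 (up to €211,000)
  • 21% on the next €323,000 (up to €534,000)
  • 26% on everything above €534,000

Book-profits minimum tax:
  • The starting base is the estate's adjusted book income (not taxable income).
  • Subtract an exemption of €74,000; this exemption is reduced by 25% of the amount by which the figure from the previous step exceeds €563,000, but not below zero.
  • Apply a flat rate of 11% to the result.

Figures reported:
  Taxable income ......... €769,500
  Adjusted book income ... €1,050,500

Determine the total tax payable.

General income tax:
  €206,000 × 9% = €18,540
  €5,000 × 13% = €650
  €323,000 × 21% = €67,830
  €235,500 × 26% = €61,230
  → €148,250

Book-profits minimum tax:
  Base (adjusted book income): €1,050,500
  Exemption: 25% × (€1,050,500 − €563,000) = €121,875 ≥ €74,000, so the exemption is fully phased out
  Base: €1,050,500 − €0 = €1,050,500
  €1,050,500 × 11% = €115,555

€148,250 > €115,555, so the general income tax governs.

€148,250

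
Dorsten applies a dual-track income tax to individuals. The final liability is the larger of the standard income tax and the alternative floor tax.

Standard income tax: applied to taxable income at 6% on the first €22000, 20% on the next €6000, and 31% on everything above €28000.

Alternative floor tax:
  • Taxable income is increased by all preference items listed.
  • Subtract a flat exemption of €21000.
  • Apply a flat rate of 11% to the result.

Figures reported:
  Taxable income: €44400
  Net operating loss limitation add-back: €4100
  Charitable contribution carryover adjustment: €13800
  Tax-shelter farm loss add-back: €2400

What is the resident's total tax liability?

Alternative floor tax:
  Adjusted income: €44400 + €4100 + €13800 + €2400 = €64700
  Less exemption €21000 → base €43700
  €43700 × 11% = €4807

Standard income tax:
  €22000 × 6% = €1320
  €6000 × 20% = €1200
  €16400 × 31% = €5084
  → €7604

€7604 > €4807, so the standard income tax governs.

€7604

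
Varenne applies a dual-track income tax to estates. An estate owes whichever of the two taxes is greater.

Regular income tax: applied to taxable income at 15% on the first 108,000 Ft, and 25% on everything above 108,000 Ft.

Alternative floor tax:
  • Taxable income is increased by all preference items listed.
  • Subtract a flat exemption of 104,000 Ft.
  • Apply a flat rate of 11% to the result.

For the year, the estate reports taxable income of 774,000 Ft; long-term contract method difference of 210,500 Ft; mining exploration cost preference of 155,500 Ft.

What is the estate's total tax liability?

Alternative floor tax:
  Adjusted income: 774,000 Ft + 210,500 Ft + 155,500 Ft = 1,140,000 Ft
  Less exemption 104,000 Ft → base 1,036,000 Ft
  1,036,000 Ft × 11% = 113,960 Ft

Regular income tax:
  108,000 Ft × 15% = 16,200 Ft
  666,000 Ft × 25% = 166,500 Ft
  → 182,700 Ft

182,700 Ft > 113,960 Ft, so the regular income tax governs.

182,700 Ft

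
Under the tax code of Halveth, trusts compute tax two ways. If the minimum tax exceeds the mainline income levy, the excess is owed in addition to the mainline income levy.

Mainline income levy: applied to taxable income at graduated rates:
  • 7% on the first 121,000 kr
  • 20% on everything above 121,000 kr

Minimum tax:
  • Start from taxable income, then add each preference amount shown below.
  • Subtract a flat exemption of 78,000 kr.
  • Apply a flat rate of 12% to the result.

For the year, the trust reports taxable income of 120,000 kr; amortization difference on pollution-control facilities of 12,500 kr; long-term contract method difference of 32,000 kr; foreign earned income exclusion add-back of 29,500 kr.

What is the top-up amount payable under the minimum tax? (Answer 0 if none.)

5,520 kr

Minimum tax:
  Adjusted income: 120,000 kr + 12,500 kr + 32,000 kr + 29,500 kr = 194,000 kr
  Less exemption 78,000 kr → base 116,000 kr
  116,000 kr × 12% = 13,920 kr

Mainline income levy:
  120,000 kr × 7% = 8,400 kr

Excess of minimum tax over mainline income levy: 13,920 kr − 8,400 kr = 5,520 kr.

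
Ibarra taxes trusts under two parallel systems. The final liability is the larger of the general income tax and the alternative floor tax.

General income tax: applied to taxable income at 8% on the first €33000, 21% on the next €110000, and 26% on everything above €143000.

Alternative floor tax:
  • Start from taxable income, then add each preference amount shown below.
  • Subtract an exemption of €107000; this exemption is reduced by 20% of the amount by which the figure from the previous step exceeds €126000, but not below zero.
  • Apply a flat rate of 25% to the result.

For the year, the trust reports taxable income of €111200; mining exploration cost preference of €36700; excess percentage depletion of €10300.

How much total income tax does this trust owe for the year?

General income tax:
  €33000 × 8% = €2640
  €78200 × 21% = €16422
  → €19062

Alternative floor tax:
  Adjusted income: €111200 + €36700 + €10300 = €158200
  Exemption: €107000 − 20% × (€158200 − €126000) = €107000 − €6440 = €100560
  Base: €158200 − €100560 = €57640
  €57640 × 25% = €14410

€19062 > €14410, so the general income tax governs.

€19062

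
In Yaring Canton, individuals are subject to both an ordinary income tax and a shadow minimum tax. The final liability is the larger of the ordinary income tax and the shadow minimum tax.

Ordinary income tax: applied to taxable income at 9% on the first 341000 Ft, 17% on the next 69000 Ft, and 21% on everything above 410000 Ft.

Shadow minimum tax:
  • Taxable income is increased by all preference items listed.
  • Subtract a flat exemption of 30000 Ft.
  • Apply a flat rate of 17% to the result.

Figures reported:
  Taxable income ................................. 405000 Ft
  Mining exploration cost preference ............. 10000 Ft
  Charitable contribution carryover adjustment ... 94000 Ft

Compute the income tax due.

81430 Ft

Shadow minimum tax:
  Adjusted income: 405000 Ft + 10000 Ft + 94000 Ft = 509000 Ft
  Less exemption 30000 Ft → base 479000 Ft
  479000 Ft × 17% = 81430 Ft

Ordinary income tax:
  341000 Ft × 9% = 30690 Ft
  64000 Ft × 17% = 10880 Ft
  → 41570 Ft

81430 Ft > 41570 Ft, so the shadow minimum tax is the binding amount.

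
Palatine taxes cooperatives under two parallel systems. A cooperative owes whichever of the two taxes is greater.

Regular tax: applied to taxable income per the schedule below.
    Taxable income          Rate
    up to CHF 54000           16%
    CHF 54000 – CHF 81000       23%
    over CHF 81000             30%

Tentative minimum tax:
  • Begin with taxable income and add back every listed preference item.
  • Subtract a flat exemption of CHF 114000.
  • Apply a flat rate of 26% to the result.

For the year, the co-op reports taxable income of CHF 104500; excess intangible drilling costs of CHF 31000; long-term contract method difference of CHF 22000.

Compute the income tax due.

Tentative minimum tax:
  Adjusted income: CHF 104500 + CHF 31000 + CHF 22000 = CHF 157500
  Less exemption CHF 114000 → base CHF 43500
  CHF 43500 × 26% = CHF 11310

Regular tax:
  CHF 54000 × 16% = CHF 8640
  CHF 27000 × 23% = CHF 6210
  CHF 23500 × 30% = CHF 7050
  → CHF 21900

CHF 21900 > CHF 11310, so the regular tax governs.

CHF 21900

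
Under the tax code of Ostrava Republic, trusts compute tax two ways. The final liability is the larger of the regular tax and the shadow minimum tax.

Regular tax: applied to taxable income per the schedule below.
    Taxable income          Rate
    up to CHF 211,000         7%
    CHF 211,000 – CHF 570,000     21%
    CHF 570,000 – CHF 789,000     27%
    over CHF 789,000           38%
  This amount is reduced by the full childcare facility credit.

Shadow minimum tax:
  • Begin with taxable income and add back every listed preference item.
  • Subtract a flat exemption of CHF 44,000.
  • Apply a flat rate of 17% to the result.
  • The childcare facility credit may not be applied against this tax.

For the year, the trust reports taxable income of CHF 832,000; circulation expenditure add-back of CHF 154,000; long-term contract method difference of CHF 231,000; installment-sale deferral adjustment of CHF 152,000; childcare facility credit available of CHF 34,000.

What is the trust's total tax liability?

CHF 225,250

Regular tax:
  CHF 211,000 × 7% = CHF 14,770
  CHF 359,000 × 21% = CHF 75,390
  CHF 219,000 × 27% = CHF 59,130
  CHF 43,000 × 38% = CHF 16,340
  → CHF 165,630
  Less childcare facility credit CHF 34,000 → CHF 131,630

Shadow minimum tax:
  Adjusted income: CHF 832,000 + CHF 154,000 + CHF 231,000 + CHF 152,000 = CHF 1,369,000
  Less exemption CHF 44,000 → base CHF 1,325,000
  CHF 1,325,000 × 17% = CHF 225,250

CHF 225,250 > CHF 131,630, so the shadow minimum tax is the binding amount.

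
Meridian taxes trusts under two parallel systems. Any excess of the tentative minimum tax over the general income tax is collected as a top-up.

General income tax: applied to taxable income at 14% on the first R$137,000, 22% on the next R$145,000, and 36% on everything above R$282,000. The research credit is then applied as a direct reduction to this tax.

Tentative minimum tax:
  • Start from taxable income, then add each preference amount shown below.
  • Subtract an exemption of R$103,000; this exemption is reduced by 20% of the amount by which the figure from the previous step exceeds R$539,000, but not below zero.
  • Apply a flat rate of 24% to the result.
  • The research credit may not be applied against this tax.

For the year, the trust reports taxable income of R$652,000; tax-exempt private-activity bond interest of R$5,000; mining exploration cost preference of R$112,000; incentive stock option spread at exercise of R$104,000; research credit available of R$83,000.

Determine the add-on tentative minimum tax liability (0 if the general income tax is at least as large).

R$99,552

Tentative minimum tax:
  Adjusted income: R$652,000 + R$5,000 + R$112,000 + R$104,000 = R$873,000
  Exemption: R$103,000 − 20% × (R$873,000 − R$539,000) = R$103,000 − R$66,800 = R$36,200
  Base: R$873,000 − R$36,200 = R$836,800
  R$836,800 × 24% = R$200,832

General income tax:
  R$137,000 × 14% = R$19,180
  R$145,000 × 22% = R$31,900
  R$370,000 × 36% = R$133,200
  → R$184,280
  Less research credit R$83,000 → R$101,280

Excess of tentative minimum tax over general income tax: R$200,832 − R$101,280 = R$99,552.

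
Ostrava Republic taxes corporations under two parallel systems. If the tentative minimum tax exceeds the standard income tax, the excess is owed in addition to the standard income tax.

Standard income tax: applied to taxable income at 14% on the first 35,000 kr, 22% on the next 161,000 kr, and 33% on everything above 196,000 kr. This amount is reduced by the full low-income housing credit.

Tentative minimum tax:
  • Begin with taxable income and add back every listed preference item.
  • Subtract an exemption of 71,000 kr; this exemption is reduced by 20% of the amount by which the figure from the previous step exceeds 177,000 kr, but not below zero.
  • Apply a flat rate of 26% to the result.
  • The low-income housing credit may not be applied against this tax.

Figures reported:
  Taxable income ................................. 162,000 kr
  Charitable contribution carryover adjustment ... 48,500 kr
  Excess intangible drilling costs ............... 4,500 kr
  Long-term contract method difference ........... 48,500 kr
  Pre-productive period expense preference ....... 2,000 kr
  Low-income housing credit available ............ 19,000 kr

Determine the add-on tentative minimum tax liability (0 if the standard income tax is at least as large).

41,332 kr

Tentative minimum tax:
  Adjusted income: 162,000 kr + 48,500 kr + 4,500 kr + 48,500 kr + 2,000 kr = 265,500 kr
  Exemption: 71,000 kr − 20% × (265,500 kr − 177,000 kr) = 71,000 kr − 17,700 kr = 53,300 kr
  Base: 265,500 kr − 53,300 kr = 212,200 kr
  212,200 kr × 26% = 55,172 kr

Standard income tax:
  35,000 kr × 14% = 4,900 kr
  127,000 kr × 22% = 27,940 kr
  → 32,840 kr
  Less low-income housing credit 19,000 kr → 13,840 kr

Excess of tentative minimum tax over standard income tax: 55,172 kr − 13,840 kr = 41,332 kr.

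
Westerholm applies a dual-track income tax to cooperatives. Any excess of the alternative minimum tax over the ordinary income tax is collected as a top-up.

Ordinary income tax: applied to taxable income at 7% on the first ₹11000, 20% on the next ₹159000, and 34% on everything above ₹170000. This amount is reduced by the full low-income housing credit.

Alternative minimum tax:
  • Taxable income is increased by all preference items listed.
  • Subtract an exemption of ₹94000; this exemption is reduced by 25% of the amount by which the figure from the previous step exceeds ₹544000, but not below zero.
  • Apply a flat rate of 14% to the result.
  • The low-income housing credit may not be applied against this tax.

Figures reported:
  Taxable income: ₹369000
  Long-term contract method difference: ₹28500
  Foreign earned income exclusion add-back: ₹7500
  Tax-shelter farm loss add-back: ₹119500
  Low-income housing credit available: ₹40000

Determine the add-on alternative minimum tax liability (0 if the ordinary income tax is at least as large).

Alternative minimum tax:
  Adjusted income: ₹369000 + ₹28500 + ₹7500 + ₹119500 = ₹524500
  Exemption: ₹524500 ≤ ₹544000, so full ₹94000 applies
  Base: ₹524500 − ₹94000 = ₹430500
  ₹430500 × 14% = ₹60270

Ordinary income tax:
  ₹11000 × 7% = ₹770
  ₹159000 × 20% = ₹31800
  ₹199000 × 34% = ₹67660
  → ₹100230
  Less low-income housing credit ₹40000 → ₹60230

Excess of alternative minimum tax over ordinary income tax: ₹60270 − ₹60230 = ₹40.

₹40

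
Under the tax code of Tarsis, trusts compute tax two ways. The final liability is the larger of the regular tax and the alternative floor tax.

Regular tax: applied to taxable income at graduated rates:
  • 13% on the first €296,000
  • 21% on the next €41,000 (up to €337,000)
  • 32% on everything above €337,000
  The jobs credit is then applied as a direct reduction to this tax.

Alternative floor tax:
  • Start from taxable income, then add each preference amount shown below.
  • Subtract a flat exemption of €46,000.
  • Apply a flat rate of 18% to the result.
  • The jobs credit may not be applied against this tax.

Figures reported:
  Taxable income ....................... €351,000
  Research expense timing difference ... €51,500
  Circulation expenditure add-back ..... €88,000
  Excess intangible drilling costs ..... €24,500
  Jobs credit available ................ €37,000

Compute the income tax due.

Alternative floor tax:
  Adjusted income: €351,000 + €51,500 + €88,000 + €24,500 = €515,000
  Less exemption €46,000 → base €469,000
  €469,000 × 18% = €84,420

Regular tax:
  €296,000 × 13% = €38,480
  €41,000 × 21% = €8,610
  €14,000 × 32% = €4,480
  → €51,570
  Less jobs credit €37,000 → €14,570

€84,420 > €14,570, so the alternative floor tax is the binding amount.

€84,420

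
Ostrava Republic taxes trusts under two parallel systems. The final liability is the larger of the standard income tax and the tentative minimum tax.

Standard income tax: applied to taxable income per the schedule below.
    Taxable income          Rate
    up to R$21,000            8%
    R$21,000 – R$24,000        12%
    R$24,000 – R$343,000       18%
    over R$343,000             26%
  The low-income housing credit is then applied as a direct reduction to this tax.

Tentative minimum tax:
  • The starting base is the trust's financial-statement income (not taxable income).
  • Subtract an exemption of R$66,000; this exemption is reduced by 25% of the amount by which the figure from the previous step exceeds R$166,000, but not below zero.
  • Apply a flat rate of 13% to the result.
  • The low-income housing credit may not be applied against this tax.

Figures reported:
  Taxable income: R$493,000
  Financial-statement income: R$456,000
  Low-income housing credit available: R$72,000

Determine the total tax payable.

R$59,280

Tentative minimum tax:
  Base (financial-statement income): R$456,000
  Exemption: 25% × (R$456,000 − R$166,000) = R$72,500 ≥ R$66,000, so the exemption is fully phased out
  Base: R$456,000 − R$0 = R$456,000
  R$456,000 × 13% = R$59,280

Standard income tax:
  R$21,000 × 8% = R$1,680
  R$3,000 × 12% = R$360
  R$319,000 × 18% = R$57,420
  R$150,000 × 26% = R$39,000
  → R$98,460
  Less low-income housing credit R$72,000 → R$26,460

R$59,280 > R$26,460, so the tentative minimum tax is the binding amount.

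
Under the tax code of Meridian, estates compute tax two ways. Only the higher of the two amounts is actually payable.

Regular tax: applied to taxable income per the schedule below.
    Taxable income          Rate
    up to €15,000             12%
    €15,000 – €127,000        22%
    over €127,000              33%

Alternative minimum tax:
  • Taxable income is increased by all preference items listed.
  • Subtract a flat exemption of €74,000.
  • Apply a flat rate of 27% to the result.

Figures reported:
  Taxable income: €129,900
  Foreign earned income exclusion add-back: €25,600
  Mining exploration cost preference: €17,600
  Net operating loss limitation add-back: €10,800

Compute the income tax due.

Alternative minimum tax:
  Adjusted income: €129,900 + €25,600 + €17,600 + €10,800 = €183,900
  Less exemption €74,000 → base €109,900
  €109,900 × 27% = €29,673

Regular tax:
  €15,000 × 12% = €1,800
  €112,000 × 22% = €24,640
  €2,900 × 33% = €957
  → €27,397

€29,673 > €27,397, so the alternative minimum tax is the binding amount.

€29,673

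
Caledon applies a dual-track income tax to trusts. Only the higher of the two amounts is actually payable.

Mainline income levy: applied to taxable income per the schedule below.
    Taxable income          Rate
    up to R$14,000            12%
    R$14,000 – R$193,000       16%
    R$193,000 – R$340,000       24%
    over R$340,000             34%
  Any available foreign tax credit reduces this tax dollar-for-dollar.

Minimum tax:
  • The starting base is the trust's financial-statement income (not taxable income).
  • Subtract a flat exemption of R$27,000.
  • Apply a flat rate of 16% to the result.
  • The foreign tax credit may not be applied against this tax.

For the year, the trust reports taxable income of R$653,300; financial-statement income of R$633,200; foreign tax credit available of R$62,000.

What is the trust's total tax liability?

R$110,122

Minimum tax:
  Base (financial-statement income): R$633,200
  Less exemption R$27,000 → base R$606,200
  R$606,200 × 16% = R$96,992

Mainline income levy:
  R$14,000 × 12% = R$1,680
  R$179,000 × 16% = R$28,640
  R$147,000 × 24% = R$35,280
  R$313,300 × 34% = R$106,522
  → R$172,122
  Less foreign tax credit R$62,000 → R$110,122

R$110,122 > R$96,992, so the mainline income levy governs.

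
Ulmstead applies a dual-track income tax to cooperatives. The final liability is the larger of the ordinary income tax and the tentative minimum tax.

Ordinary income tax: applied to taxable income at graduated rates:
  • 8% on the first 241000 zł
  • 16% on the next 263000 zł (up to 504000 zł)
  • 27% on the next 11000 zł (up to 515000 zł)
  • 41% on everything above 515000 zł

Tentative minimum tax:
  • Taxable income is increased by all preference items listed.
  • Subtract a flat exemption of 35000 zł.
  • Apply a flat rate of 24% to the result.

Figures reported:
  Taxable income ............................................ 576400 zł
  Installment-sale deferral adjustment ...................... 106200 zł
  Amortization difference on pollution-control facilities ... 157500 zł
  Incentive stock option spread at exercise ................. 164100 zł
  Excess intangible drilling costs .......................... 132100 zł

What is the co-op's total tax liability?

Tentative minimum tax:
  Adjusted income: 576400 zł + 106200 zł + 157500 zł + 164100 zł + 132100 zł = 1136300 zł
  Less exemption 35000 zł → base 1101300 zł
  1101300 zł × 24% = 264312 zł

Ordinary income tax:
  241000 zł × 8% = 19280 zł
  263000 zł × 16% = 42080 zł
  11000 zł × 27% = 2970 zł
  61400 zł × 41% = 25174 zł
  → 89504 zł

264312 zł > 89504 zł, so the tentative minimum tax is the binding amount.

264312 zł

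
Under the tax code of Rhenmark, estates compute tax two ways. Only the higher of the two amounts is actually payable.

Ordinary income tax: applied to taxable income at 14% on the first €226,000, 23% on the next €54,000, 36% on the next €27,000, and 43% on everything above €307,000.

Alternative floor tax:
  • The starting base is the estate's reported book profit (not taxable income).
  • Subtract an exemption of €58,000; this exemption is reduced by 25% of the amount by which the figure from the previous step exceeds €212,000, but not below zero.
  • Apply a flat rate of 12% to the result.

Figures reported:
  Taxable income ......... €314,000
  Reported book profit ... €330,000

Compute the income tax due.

Ordinary income tax:
  €226,000 × 14% = €31,640
  €54,000 × 23% = €12,420
  €27,000 × 36% = €9,720
  €7,000 × 43% = €3,010
  → €56,790

Alternative floor tax:
  Base (reported book profit): €330,000
  Exemption: €58,000 − 25% × (€330,000 − €212,000) = €58,000 − €29,500 = €28,500
  Base: €330,000 − €28,500 = €301,500
  €301,500 × 12% = €36,180

€56,790 > €36,180, so the ordinary income tax governs.

€56,790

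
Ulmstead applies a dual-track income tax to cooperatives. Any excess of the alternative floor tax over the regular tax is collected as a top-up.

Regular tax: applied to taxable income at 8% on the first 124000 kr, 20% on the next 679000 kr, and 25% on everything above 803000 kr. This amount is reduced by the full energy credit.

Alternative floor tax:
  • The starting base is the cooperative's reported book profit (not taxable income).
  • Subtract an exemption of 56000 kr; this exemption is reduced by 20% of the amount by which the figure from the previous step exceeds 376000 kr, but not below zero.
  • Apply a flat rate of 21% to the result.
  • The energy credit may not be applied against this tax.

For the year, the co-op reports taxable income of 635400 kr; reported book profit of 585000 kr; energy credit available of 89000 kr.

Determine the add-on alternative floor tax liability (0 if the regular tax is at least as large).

96668 kr

Alternative floor tax:
  Base (reported book profit): 585000 kr
  Exemption: 56000 kr − 20% × (585000 kr − 376000 kr) = 56000 kr − 41800 kr = 14200 kr
  Base: 585000 kr − 14200 kr = 570800 kr
  570800 kr × 21% = 119868 kr

Regular tax:
  124000 kr × 8% = 9920 kr
  511400 kr × 20% = 102280 kr
  → 112200 kr
  Less energy credit 89000 kr → 23200 kr

Excess of alternative floor tax over regular tax: 119868 kr − 23200 kr = 96668 kr.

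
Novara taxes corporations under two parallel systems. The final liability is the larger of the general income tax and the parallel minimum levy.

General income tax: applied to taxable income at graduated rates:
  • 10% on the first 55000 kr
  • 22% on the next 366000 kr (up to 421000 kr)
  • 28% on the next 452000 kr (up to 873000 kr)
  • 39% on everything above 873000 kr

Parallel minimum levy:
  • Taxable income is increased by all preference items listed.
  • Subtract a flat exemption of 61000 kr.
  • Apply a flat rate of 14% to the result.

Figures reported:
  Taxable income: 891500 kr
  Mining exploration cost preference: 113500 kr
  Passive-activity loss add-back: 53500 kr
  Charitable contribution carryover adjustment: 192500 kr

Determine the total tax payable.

219795 kr

Parallel minimum levy:
  Adjusted income: 891500 kr + 113500 kr + 53500 kr + 192500 kr = 1251000 kr
  Less exemption 61000 kr → base 1190000 kr
  1190000 kr × 14% = 166600 kr

General income tax:
  55000 kr × 10% = 5500 kr
  366000 kr × 22% = 80520 kr
  452000 kr × 28% = 126560 kr
  18500 kr × 39% = 7215 kr
  → 219795 kr

219795 kr > 166600 kr, so the general income tax governs.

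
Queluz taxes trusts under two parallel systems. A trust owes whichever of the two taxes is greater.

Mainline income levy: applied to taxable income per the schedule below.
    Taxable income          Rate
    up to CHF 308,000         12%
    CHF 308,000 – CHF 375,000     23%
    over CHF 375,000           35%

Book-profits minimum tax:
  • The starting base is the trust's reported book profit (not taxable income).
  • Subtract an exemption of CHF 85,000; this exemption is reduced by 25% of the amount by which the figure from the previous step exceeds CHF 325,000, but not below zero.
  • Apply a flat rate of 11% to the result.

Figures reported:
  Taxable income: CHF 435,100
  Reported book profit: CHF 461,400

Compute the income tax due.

Mainline income levy:
  CHF 308,000 × 12% = CHF 36,960
  CHF 67,000 × 23% = CHF 15,410
  CHF 60,100 × 35% = CHF 21,035
  → CHF 73,405

Book-profits minimum tax:
  Base (reported book profit): CHF 461,400
  Exemption: CHF 85,000 − 25% × (CHF 461,400 − CHF 325,000) = CHF 85,000 − CHF 34,100 = CHF 50,900
  Base: CHF 461,400 − CHF 50,900 = CHF 410,500
  CHF 410,500 × 11% = CHF 45,155

CHF 73,405 > CHF 45,155, so the mainline income levy governs.

CHF 73,405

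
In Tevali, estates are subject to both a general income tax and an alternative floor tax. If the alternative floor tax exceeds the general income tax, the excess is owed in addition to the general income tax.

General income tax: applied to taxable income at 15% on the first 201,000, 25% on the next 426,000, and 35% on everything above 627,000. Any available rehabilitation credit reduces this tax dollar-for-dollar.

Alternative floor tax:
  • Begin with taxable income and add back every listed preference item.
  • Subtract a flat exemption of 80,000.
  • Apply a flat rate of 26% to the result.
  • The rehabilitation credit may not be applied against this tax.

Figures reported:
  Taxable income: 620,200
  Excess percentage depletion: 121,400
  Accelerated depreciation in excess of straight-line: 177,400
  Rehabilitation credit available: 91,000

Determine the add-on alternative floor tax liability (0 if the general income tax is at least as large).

General income tax:
  201,000 × 15% = 30,150
  419,200 × 25% = 104,800
  → 134,950
  Less rehabilitation credit 91,000 → 43,950

Alternative floor tax:
  Adjusted income: 620,200 + 121,400 + 177,400 = 919,000
  Less exemption 80,000 → base 839,000
  839,000 × 26% = 218,140

Excess of alternative floor tax over general income tax: 218,140 − 43,950 = 174,190.

174,190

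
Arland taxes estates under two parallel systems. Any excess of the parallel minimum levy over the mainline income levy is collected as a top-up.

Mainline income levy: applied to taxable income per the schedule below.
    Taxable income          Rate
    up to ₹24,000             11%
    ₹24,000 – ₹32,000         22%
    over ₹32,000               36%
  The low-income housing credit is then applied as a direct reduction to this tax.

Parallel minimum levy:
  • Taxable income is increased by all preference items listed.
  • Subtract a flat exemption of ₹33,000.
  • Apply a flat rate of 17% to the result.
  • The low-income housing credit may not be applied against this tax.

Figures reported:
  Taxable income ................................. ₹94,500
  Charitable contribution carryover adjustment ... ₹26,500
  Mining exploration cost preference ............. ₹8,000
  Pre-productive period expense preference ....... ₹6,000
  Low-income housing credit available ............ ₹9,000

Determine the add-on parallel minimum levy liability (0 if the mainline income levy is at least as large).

Parallel minimum levy:
  Adjusted income: ₹94,500 + ₹26,500 + ₹8,000 + ₹6,000 = ₹135,000
  Less exemption ₹33,000 → base ₹102,000
  ₹102,000 × 17% = ₹17,340

Mainline income levy:
  ₹24,000 × 11% = ₹2,640
  ₹8,000 × 22% = ₹1,760
  ₹62,500 × 36% = ₹22,500
  → ₹26,900
  Less low-income housing credit ₹9,000 → ₹17,900

₹17,340 ≤ ₹17,900, so no add-on is due.

₹0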